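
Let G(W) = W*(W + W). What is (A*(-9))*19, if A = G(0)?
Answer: 0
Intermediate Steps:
G(W) = 2*W² (G(W) = W*(2*W) = 2*W²)
A = 0 (A = 2*0² = 2*0 = 0)
(A*(-9))*19 = (0*(-9))*19 = 0*19 = 0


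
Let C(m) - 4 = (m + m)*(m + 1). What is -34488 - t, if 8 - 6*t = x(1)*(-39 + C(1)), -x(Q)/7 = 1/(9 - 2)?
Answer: -206905/6 ≈ -34484.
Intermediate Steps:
C(m) = 4 + 2*m*(1 + m) (C(m) = 4 + (m + m)*(m + 1) = 4 + (2*m)*(1 + m) = 4 + 2*m*(1 + m))
x(Q) = -1 (x(Q) = -7/(9 - 2) = -7/7 = -7*1/7 = -1)
t = -23/6 (t = 4/3 - (-1)*(-39 + (4 + 2*1 + 2*1**2))/6 = 4/3 - (-1)*(-39 + (4 + 2 + 2*1))/6 = 4/3 - (-1)*(-39 + (4 + 2 + 2))/6 = 4/3 - (-1)*(-39 + 8)/6 = 4/3 - (-1)*(-31)/6 = 4/3 - 1/6*31 = 4/3 - 31/6 = -23/6 ≈ -3.8333)
-34488 - t = -34488 - 1*(-23/6) = -34488 + 23/6 = -206905/6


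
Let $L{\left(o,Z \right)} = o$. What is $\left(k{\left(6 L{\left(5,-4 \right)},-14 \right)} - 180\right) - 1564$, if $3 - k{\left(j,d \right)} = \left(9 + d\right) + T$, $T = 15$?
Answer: $-1751$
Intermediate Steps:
$k{\left(j,d \right)} = -21 - d$ ($k{\left(j,d \right)} = 3 - \left(\left(9 + d\right) + 15\right) = 3 - \left(24 + d\right) = -21 - d$)
$\left(k{\left(6 L{\left(5,-4 \right)},-14 \right)} - 180\right) - 1564 = \left(\left(-21 - -14\right) - 180\right) - 1564 = \left(\left(-21 + 14\right) - 180\right) - 1564 = \left(-7 - 180\right) - 1564 = -187 - 1564 = -1751$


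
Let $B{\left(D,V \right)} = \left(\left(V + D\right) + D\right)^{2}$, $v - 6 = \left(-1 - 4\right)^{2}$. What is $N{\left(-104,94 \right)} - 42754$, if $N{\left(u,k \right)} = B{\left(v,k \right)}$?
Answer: $-18418$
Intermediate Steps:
$v = 31$ ($v = 6 + \left(-1 - 4\right)^{2} = 6 + \left(-5\right)^{2} = 6 + 25 = 31$)
$B{\left(D,V \right)} = \left(V + 2 D\right)^{2}$ ($B{\left(D,V \right)} = \left(\left(D + V\right) + D\right)^{2} = \left(V + 2 D\right)^{2}$)
$N{\left(u,k \right)} = \left(62 + k\right)^{2}$ ($N{\left(u,k \right)} = \left(k + 2 \cdot 31\right)^{2} = \left(k + 62\right)^{2} = \left(62 + k\right)^{2}$)
$N{\left(-104,94 \right)} - 42754 = \left(62 + 94\right)^{2} - 42754 = 156^{2} - 42754 = 24336 - 42754 = -18418$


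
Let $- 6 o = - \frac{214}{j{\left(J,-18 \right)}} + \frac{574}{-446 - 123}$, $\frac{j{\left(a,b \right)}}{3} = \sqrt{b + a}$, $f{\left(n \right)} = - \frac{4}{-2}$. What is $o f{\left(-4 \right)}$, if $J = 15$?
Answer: $\frac{574}{1707} - \frac{214 i \sqrt{3}}{27} \approx 0.33626 - 13.728 i$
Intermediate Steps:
$f{\left(n \right)} = 2$ ($f{\left(n \right)} = \left(-4\right) \left(- \frac{1}{2}\right) = 2$)
$j{\left(a,b \right)} = 3 \sqrt{a + b}$ ($j{\left(a,b \right)} = 3 \sqrt{b + a} = 3 \sqrt{a + b}$)
$o = \frac{287}{1707} - \frac{107 i \sqrt{3}}{27}$ ($o = - \frac{- \frac{214}{3 \sqrt{15 - 18}} + \frac{574}{-446 - 123}}{6} = - \frac{- \frac{214}{3 \sqrt{-3}} + \frac{574}{-446 - 123}}{6} = - \frac{- \frac{214}{3 i \sqrt{3}} + \frac{574}{-569}}{6} = - \frac{- \frac{214}{3 i \sqrt{3}} + 574 \left(- \frac{1}{569}\right)}{6} = - \frac{- 214 \left(- \frac{i \sqrt{3}}{9}\right) - \frac{574}{569}}{6} = - \frac{\frac{214 i \sqrt{3}}{9} - \frac{574}{569}}{6} = - \frac{- \frac{574}{569} + \frac{214 i \sqrt{3}}{9}}{6} = \frac{287}{1707} - \frac{107 i \sqrt{3}}{27} \approx 0.16813 - 6.8641 i$)
$o f{\left(-4 \right)} = \left(\frac{287}{1707} - \frac{107 i \sqrt{3}}{27}\right) 2 = \frac{574}{1707} - \frac{214 i \sqrt{3}}{27}$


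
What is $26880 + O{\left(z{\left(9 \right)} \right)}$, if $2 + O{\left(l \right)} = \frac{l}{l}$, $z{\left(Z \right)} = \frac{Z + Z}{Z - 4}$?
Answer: $26879$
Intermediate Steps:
$z{\left(Z \right)} = \frac{2 Z}{-4 + Z}$
$O{\left(l \right)} = -1$ ($O{\left(l \right)} = -2 + \frac{l}{l} = -2 + 1 = -1$)
$26880 + O{\left(z{\left(9 \right)} \right)} = 26880 - 1 = 26879$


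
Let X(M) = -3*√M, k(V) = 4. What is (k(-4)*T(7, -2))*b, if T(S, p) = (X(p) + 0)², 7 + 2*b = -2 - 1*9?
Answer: 648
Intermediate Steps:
b = -9 (b = -7/2 + (-2 - 1*9)/2 = -7/2 + (-2 - 9)/2 = -7/2 + (½)*(-11) = -7/2 - 11/2 = -9)
T(S, p) = 9*p (T(S, p) = (-3*√p + 0)² = (-3*√p)² = 9*p)
(k(-4)*T(7, -2))*b = (4*(9*(-2)))*(-9) = (4*(-18))*(-9) = -72*(-9) = 648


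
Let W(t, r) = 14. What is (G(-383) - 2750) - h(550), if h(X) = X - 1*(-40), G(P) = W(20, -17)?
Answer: -3326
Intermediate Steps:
G(P) = 14
h(X) = 40 + X (h(X) = X + 40 = 40 + X)
(G(-383) - 2750) - h(550) = (14 - 2750) - (40 + 550) = -2736 - 1*590 = -2736 - 590 = -3326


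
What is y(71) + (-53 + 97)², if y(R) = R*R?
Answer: 6977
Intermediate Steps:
y(R) = R²
y(71) + (-53 + 97)² = 71² + (-53 + 97)² = 5041 + 44² = 5041 + 1936 = 6977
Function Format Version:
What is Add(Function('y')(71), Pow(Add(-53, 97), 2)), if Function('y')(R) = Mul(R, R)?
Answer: 6977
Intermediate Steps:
Function('y')(R) = Pow(R, 2)
Add(Function('y')(71), Pow(Add(-53, 97), 2)) = Add(Pow(71, 2), Pow(Add(-53, 97), 2)) = Add(5041, Pow(44, 2)) = Add(5041, 1936) = 6977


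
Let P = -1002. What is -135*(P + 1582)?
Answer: -78300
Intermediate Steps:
-135*(P + 1582) = -135*(-1002 + 1582) = -135*580 = -78300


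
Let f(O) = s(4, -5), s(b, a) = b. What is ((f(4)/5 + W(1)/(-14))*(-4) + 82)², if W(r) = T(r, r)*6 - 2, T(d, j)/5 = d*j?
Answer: 188356/25 ≈ 7534.2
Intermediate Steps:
T(d, j) = 5*d*j (T(d, j) = 5*(d*j) = 5*d*j)
f(O) = 4
W(r) = -2 + 30*r² (W(r) = (5*r*r)*6 - 2 = (5*r²)*6 - 2 = 30*r² - 2 = -2 + 30*r²)
((f(4)/5 + W(1)/(-14))*(-4) + 82)² = ((4/5 + (-2 + 30*1²)/(-14))*(-4) + 82)² = ((4*(⅕) + (-2 + 30*1)*(-1/14))*(-4) + 82)² = ((⅘ + (-2 + 30)*(-1/14))*(-4) + 82)² = ((⅘ + 28*(-1/14))*(-4) + 82)² = ((⅘ - 2)*(-4) + 82)² = (-6/5*(-4) + 82)² = (24/5 + 82)² = (434/5)² = 188356/25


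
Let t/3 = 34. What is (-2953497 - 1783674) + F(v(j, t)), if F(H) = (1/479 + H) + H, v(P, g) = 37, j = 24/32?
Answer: -2269069462/479 ≈ -4.7371e+6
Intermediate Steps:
t = 102 (t = 3*34 = 102)
j = ¾ (j = 24*(1/32) = ¾ ≈ 0.75000)
F(H) = 1/479 + 2*H (F(H) = (1/479 + H) + H = 1/479 + 2*H)
(-2953497 - 1783674) + F(v(j, t)) = (-2953497 - 1783674) + (1/479 + 2*37) = -4737171 + (1/479 + 74) = -4737171 + 35447/479 = -2269069462/479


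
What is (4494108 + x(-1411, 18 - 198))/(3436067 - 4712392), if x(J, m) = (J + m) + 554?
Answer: -4493071/1276325 ≈ -3.5203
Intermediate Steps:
x(J, m) = 554 + J + m
(4494108 + x(-1411, 18 - 198))/(3436067 - 4712392) = (4494108 + (554 - 1411 + (18 - 198)))/(3436067 - 4712392) = (4494108 + (554 - 1411 - 180))/(-1276325) = (4494108 - 1037)*(-1/1276325) = 4493071*(-1/1276325) = -4493071/1276325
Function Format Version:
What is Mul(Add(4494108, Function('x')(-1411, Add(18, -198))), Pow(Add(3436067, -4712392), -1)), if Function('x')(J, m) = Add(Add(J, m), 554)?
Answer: Rational(-4493071, 1276325) ≈ -3.5203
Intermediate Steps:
Function('x')(J, m) = Add(554, J, m)
Mul(Add(4494108, Function('x')(-1411, Add(18, -198))), Pow(Add(3436067, -4712392), -1)) = Mul(Add(4494108, Add(554, -1411, Add(18, -198))), Pow(Add(3436067, -4712392), -1)) = Mul(Add(4494108, Add(554, -1411, -180)), Pow(-1276325, -1)) = Mul(Add(4494108, -1037), Rational(-1, 1276325)) = Mul(4493071, Rational(-1, 1276325)) = Rational(-4493071, 1276325)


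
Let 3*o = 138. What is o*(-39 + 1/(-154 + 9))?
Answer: -260176/145 ≈ -1794.3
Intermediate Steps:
o = 46 (o = (1/3)*138 = 46)
o*(-39 + 1/(-154 + 9)) = 46*(-39 + 1/(-154 + 9)) = 46*(-39 + 1/(-145)) = 46*(-39 - 1/145) = 46*(-5656/145) = -260176/145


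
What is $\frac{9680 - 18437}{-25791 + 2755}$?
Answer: $\frac{8757}{23036} \approx 0.38014$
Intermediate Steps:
$\frac{9680 - 18437}{-25791 + 2755} = - \frac{8757}{-23036} = \left(-8757\right) \left(- \frac{1}{23036}\right) = \frac{8757}{23036}$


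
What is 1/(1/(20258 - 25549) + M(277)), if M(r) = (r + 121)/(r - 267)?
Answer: 26455/1052904 ≈ 0.025126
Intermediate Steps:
M(r) = (121 + r)/(-267 + r)
1/(1/(20258 - 25549) + M(277)) = 1/(1/(20258 - 25549) + (121 + 277)/(-267 + 277)) = 1/(1/(-5291) + 398/10) = 1/(-1/5291 + (⅒)*398) = 1/(-1/5291 + 199/5) = 1/(1052904/26455) = 26455/1052904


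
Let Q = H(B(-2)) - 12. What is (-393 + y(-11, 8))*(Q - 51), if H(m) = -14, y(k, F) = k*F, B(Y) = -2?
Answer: 37037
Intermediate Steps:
y(k, F) = F*k
Q = -26 (Q = -14 - 12 = -26)
(-393 + y(-11, 8))*(Q - 51) = (-393 + 8*(-11))*(-26 - 51) = (-393 - 88)*(-77) = -481*(-77) = 37037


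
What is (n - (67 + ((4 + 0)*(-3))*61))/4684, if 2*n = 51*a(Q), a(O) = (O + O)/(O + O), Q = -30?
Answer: 1381/9368 ≈ 0.14742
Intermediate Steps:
a(O) = 1 (a(O) = (2*O)/((2*O)) = (2*O)*(1/(2*O)) = 1)
n = 51/2 (n = (51*1)/2 = (½)*51 = 51/2 ≈ 25.500)
(n - (67 + ((4 + 0)*(-3))*61))/4684 = (51/2 - (67 + ((4 + 0)*(-3))*61))/4684 = (51/2 - (67 + (4*(-3))*61))*(1/4684) = (51/2 - (67 - 12*61))*(1/4684) = (51/2 - (67 - 732))*(1/4684) = (51/2 - 1*(-665))*(1/4684) = (51/2 + 665)*(1/4684) = (1381/2)*(1/4684) = 1381/9368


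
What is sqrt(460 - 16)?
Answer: 2*sqrt(111) ≈ 21.071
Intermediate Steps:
sqrt(460 - 16) = sqrt(444) = 2*sqrt(111)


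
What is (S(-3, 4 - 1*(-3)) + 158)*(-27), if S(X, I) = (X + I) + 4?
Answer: -4482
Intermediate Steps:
S(X, I) = 4 + I + X (S(X, I) = (I + X) + 4 = 4 + I + X)
(S(-3, 4 - 1*(-3)) + 158)*(-27) = ((4 + (4 - 1*(-3)) - 3) + 158)*(-27) = ((4 + (4 + 3) - 3) + 158)*(-27) = ((4 + 7 - 3) + 158)*(-27) = (8 + 158)*(-27) = 166*(-27) = -4482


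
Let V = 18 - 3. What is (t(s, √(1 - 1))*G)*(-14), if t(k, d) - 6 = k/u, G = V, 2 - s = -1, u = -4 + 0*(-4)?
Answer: -2205/2 ≈ -1102.5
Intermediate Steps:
V = 15
u = -4 (u = -4 + 0 = -4)
s = 3 (s = 2 - 1*(-1) = 2 + 1 = 3)
G = 15
t(k, d) = 6 - k/4 (t(k, d) = 6 + k/(-4) = 6 + k*(-¼) = 6 - k/4)
(t(s, √(1 - 1))*G)*(-14) = ((6 - ¼*3)*15)*(-14) = ((6 - ¾)*15)*(-14) = ((21/4)*15)*(-14) = (315/4)*(-14) = -2205/2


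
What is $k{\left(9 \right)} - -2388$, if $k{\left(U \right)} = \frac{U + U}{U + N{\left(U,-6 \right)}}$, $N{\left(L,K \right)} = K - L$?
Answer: $2385$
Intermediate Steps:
$k{\left(U \right)} = - \frac{U}{3}$ ($k{\left(U \right)} = \frac{U + U}{U - \left(6 + U\right)} = \frac{2 U}{-6} = 2 U \left(- \frac{1}{6}\right) = - \frac{U}{3}$)
$k{\left(9 \right)} - -2388 = \left(- \frac{1}{3}\right) 9 - -2388 = -3 + 2388 = 2385$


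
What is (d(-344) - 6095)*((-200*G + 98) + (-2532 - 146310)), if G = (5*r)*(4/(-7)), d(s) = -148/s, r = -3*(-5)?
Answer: 257141746332/301 ≈ 8.5429e+8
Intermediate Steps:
r = 15
G = -300/7 (G = (5*15)*(4/(-7)) = 75*(4*(-1/7)) = 75*(-4/7) = -300/7 ≈ -42.857)
(d(-344) - 6095)*((-200*G + 98) + (-2532 - 146310)) = (-148/(-344) - 6095)*((-200*(-300/7) + 98) + (-2532 - 146310)) = (-148*(-1/344) - 6095)*((60000/7 + 98) - 148842) = (37/86 - 6095)*(60686/7 - 148842) = -524133/86*(-981208/7) = 257141746332/301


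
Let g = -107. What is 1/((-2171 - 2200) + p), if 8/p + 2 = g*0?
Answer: -1/4375 ≈ -0.00022857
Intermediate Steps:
p = -4 (p = 8/(-2 - 107*0) = 8/(-2 + 0) = 8/(-2) = 8*(-½) = -4)
1/((-2171 - 2200) + p) = 1/((-2171 - 2200) - 4) = 1/(-4371 - 4) = 1/(-4375) = -1/4375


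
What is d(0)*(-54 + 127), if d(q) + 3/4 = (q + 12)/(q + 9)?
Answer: 511/12 ≈ 42.583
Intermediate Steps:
d(q) = -¾ + (12 + q)/(9 + q) (d(q) = -¾ + (q + 12)/(q + 9) = -¾ + (12 + q)/(9 + q))
d(0)*(-54 + 127) = ((21 + 0)/(4*(9 + 0)))*(-54 + 127) = ((¼)*21/9)*73 = ((¼)*(⅑)*21)*73 = (7/12)*73 = 511/12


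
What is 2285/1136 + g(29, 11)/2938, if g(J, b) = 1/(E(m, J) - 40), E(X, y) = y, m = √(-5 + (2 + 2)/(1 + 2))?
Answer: 36922747/18356624 ≈ 2.0114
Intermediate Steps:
m = I*√33/3 (m = √(-5 + 4/3) = √(-11/3) = I*√33/3 ≈ 1.9149*I)
g(J, b) = 1/(-40 + J) (g(J, b) = 1/(J - 40) = 1/(-40 + J))
2285/1136 + g(29, 11)/2938 = 2285/1136 + 1/((-40 + 29)*2938) = 2285*(1/1136) + (1/2938)/(-11) = 2285/1136 - 1/11*1/2938 = 2285/1136 - 1/32318 = 36922747/18356624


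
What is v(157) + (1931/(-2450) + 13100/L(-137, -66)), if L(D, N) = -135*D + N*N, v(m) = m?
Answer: 8777606869/55984950 ≈ 156.79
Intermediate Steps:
L(D, N) = N² - 135*D (L(D, N) = -135*D + N² = N² - 135*D)
v(157) + (1931/(-2450) + 13100/L(-137, -66)) = 157 + (1931/(-2450) + 13100/((-66)² - 135*(-137))) = 157 + (1931*(-1/2450) + 13100/(4356 + 18495)) = 157 + (-1931/2450 + 13100/22851) = 157 - 12030281/55984950 = 8777606869/55984950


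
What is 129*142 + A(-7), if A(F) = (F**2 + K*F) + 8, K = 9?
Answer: 18312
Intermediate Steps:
A(F) = 8 + F**2 + 9*F (A(F) = (F**2 + 9*F) + 8 = 8 + F**2 + 9*F)
129*142 + A(-7) = 129*142 + (8 + (-7)**2 + 9*(-7)) = 18318 + (8 + 49 - 63) = 18318 - 6 = 18312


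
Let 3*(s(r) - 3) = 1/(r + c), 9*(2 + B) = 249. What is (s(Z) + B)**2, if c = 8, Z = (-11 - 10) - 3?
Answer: 1890625/2304 ≈ 820.58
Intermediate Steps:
Z = -24 (Z = -21 - 3 = -24)
B = 77/3 (B = -2 + (1/9)*249 = -2 + 83/3 = 77/3 ≈ 25.667)
s(r) = 3 + 1/(3*(8 + r)) (s(r) = 3 + 1/(3*(r + 8)) = 3 + 1/(3*(8 + r)))
(s(Z) + B)**2 = ((73 + 9*(-24))/(3*(8 - 24)) + 77/3)**2 = ((1/3)*(73 - 216)/(-16) + 77/3)**2 = ((1/3)*(-1/16)*(-143) + 77/3)**2 = (143/48 + 77/3)**2 = (1375/48)**2 = 1890625/2304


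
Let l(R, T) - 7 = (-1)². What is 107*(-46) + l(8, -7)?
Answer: -4914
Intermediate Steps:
l(R, T) = 8 (l(R, T) = 7 + (-1)² = 7 + 1 = 8)
107*(-46) + l(8, -7) = 107*(-46) + 8 = -4922 + 8 = -4914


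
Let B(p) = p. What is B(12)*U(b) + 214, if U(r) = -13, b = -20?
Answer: 58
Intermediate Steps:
B(12)*U(b) + 214 = 12*(-13) + 214 = -156 + 214 = 58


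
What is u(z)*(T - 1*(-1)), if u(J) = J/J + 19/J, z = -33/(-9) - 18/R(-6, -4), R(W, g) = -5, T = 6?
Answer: 2758/109 ≈ 25.303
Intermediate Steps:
z = 109/15 (z = -33/(-9) - 18/(-5) = -33*(-1/9) - 18*(-1/5) = 11/3 + 18/5 = 109/15 ≈ 7.2667)
u(J) = 1 + 19/J
u(z)*(T - 1*(-1)) = ((19 + 109/15)/(109/15))*(6 - 1*(-1)) = ((15/109)*(394/15))*(6 + 1) = (394/109)*7 = 2758/109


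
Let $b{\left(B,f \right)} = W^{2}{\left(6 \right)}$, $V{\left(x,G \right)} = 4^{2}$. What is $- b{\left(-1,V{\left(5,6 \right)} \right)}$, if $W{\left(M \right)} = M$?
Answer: $-36$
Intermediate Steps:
$V{\left(x,G \right)} = 16$
$b{\left(B,f \right)} = 36$ ($b{\left(B,f \right)} = 6^{2} = 36$)
$- b{\left(-1,V{\left(5,6 \right)} \right)} = \left(-1\right) 36 = -36$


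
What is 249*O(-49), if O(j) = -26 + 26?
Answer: 0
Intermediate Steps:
O(j) = 0
249*O(-49) = 249*0 = 0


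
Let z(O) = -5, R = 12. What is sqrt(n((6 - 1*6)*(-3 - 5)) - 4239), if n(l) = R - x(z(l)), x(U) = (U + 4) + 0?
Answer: I*sqrt(4226) ≈ 65.008*I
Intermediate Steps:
x(U) = 4 + U (x(U) = (4 + U) + 0 = 4 + U)
n(l) = 13 (n(l) = 12 - (4 - 5) = 12 - 1*(-1) = 12 + 1 = 13)
sqrt(n((6 - 1*6)*(-3 - 5)) - 4239) = sqrt(13 - 4239) = sqrt(-4226) = I*sqrt(4226)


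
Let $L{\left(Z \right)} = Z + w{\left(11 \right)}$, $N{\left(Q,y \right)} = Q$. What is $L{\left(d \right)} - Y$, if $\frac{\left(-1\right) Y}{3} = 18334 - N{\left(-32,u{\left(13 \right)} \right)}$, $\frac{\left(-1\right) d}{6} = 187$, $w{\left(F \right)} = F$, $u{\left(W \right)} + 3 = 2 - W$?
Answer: $53987$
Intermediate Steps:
$u{\left(W \right)} = -1 - W$ ($u{\left(W \right)} = -3 - \left(-2 + W\right) = -1 - W$)
$d = -1122$ ($d = \left(-6\right) 187 = -1122$)
$L{\left(Z \right)} = 11 + Z$ ($L{\left(Z \right)} = Z + 11 = 11 + Z$)
$Y = -55098$ ($Y = - 3 \left(18334 - -32\right) = - 3 \left(18334 + 32\right) = \left(-3\right) 18366 = -55098$)
$L{\left(d \right)} - Y = \left(11 - 1122\right) - -55098 = -1111 + 55098 = 53987$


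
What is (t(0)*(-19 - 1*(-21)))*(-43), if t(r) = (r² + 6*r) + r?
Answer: 0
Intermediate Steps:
t(r) = r² + 7*r
(t(0)*(-19 - 1*(-21)))*(-43) = ((0*(7 + 0))*(-19 - 1*(-21)))*(-43) = ((0*7)*(-19 + 21))*(-43) = (0*2)*(-43) = 0*(-43) = 0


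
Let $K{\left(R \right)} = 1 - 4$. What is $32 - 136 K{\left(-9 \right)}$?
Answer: $440$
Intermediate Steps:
$K{\left(R \right)} = -3$ ($K{\left(R \right)} = 1 - 4 = -3$)
$32 - 136 K{\left(-9 \right)} = 32 - -408 = 32 + 408 = 440$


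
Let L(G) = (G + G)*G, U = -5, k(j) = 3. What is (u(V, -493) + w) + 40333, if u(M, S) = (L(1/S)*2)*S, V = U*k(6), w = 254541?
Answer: 145372878/493 ≈ 2.9487e+5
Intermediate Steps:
L(G) = 2*G² (L(G) = (2*G)*G = 2*G²)
V = -15 (V = -5*3 = -15)
u(M, S) = 4/S (u(M, S) = ((2*(1/S)²)*2)*S = ((2/S²)*2)*S = (4/S²)*S = 4/S)
(u(V, -493) + w) + 40333 = (4/(-493) + 254541) + 40333 = (4*(-1/493) + 254541) + 40333 = (-4/493 + 254541) + 40333 = 125488709/493 + 40333 = 145372878/493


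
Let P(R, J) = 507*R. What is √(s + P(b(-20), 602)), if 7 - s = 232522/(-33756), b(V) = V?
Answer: I*√3429957054/582 ≈ 100.63*I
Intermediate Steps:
s = 8083/582 (s = 7 - 232522/(-33756) = 7 - 232522*(-1)/33756 = 7 - 1*(-4009/582) = 7 + 4009/582 = 8083/582 ≈ 13.888)
√(s + P(b(-20), 602)) = √(8083/582 + 507*(-20)) = √(8083/582 - 10140) = √(-5893397/582) = I*√3429957054/582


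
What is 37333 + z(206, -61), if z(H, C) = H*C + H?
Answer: 24973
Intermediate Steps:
z(H, C) = H + C*H (z(H, C) = C*H + H = H + C*H)
37333 + z(206, -61) = 37333 + 206*(1 - 61) = 37333 + 206*(-60) = 37333 - 12360 = 24973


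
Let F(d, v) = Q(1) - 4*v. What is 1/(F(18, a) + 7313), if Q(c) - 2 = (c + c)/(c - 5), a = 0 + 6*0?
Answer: 2/14629 ≈ 0.00013671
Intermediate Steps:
a = 0 (a = 0 + 0 = 0)
Q(c) = 2 + 2*c/(-5 + c) (Q(c) = 2 + (c + c)/(c - 5) = 2 + (2*c)/(-5 + c) = 2 + 2*c/(-5 + c))
F(d, v) = 3/2 - 4*v (F(d, v) = 2*(-5 + 2*1)/(-5 + 1) - 4*v = 2*(-5 + 2)/(-4) - 4*v = 2*(-¼)*(-3) - 4*v = 3/2 - 4*v)
1/(F(18, a) + 7313) = 1/((3/2 - 4*0) + 7313) = 1/((3/2 + 0) + 7313) = 1/(3/2 + 7313) = 1/(14629/2) = 2/14629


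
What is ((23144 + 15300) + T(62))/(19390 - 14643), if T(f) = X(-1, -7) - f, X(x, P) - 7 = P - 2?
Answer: 380/47 ≈ 8.0851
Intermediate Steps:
X(x, P) = 5 + P (X(x, P) = 7 + (P - 2) = 7 + (-2 + P) = 5 + P)
T(f) = -2 - f (T(f) = (5 - 7) - f = -2 - f)
((23144 + 15300) + T(62))/(19390 - 14643) = ((23144 + 15300) + (-2 - 1*62))/(19390 - 14643) = (38444 + (-2 - 62))/4747 = (38444 - 64)*(1/4747) = 38380*(1/4747) = 380/47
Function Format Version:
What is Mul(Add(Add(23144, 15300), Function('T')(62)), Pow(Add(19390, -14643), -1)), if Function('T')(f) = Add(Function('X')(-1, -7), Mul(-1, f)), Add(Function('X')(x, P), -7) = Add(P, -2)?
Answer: Rational(380, 47) ≈ 8.0851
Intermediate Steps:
Function('X')(x, P) = Add(5, P) (Function('X')(x, P) = Add(7, Add(P, -2)) = Add(7, Add(-2, P)) = Add(5, P))
Function('T')(f) = Add(-2, Mul(-1, f)) (Function('T')(f) = Add(Add(5, -7), Mul(-1, f)) = Add(-2, Mul(-1, f)))
Mul(Add(Add(23144, 15300), Function('T')(62)), Pow(Add(19390, -14643), -1)) = Mul(Add(Add(23144, 15300), Add(-2, Mul(-1, 62))), Pow(Add(19390, -14643), -1)) = Mul(Add(38444, Add(-2, -62)), Pow(4747, -1)) = Mul(Add(38444, -64), Rational(1, 4747)) = Mul(38380, Rational(1, 4747)) = Rational(380, 47)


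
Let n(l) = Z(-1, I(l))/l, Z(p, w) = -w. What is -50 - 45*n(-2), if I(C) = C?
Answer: -5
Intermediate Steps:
n(l) = -1 (n(l) = (-l)/l = -1)
-50 - 45*n(-2) = -50 - 45*(-1) = -50 + 45 = -5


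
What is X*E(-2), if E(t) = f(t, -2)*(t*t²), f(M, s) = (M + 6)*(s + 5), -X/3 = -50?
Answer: -14400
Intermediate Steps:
X = 150 (X = -3*(-50) = 150)
f(M, s) = (5 + s)*(6 + M) (f(M, s) = (6 + M)*(5 + s) = (5 + s)*(6 + M))
E(t) = t³*(18 + 3*t) (E(t) = (30 + 5*t + 6*(-2) + t*(-2))*(t*t²) = (30 + 5*t - 12 - 2*t)*t³ = (18 + 3*t)*t³ = t³*(18 + 3*t))
X*E(-2) = 150*(3*(-2)³*(6 - 2)) = 150*(3*(-8)*4) = 150*(-96) = -14400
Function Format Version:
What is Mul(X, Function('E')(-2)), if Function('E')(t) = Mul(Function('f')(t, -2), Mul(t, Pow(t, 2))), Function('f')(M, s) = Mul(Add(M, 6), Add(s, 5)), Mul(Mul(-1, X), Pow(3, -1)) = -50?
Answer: -14400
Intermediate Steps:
X = 150 (X = Mul(-3, -50) = 150)
Function('f')(M, s) = Mul(Add(5, s), Add(6, M)) (Function('f')(M, s) = Mul(Add(6, M), Add(5, s)) = Mul(Add(5, s), Add(6, M)))
Function('E')(t) = Mul(Pow(t, 3), Add(18, Mul(3, t))) (Function('E')(t) = Mul(Add(30, Mul(5, t), Mul(6, -2), Mul(t, -2)), Mul(t, Pow(t, 2))) = Mul(Add(30, Mul(5, t), -12, Mul(-2, t)), Pow(t, 3)) = Mul(Add(18, Mul(3, t)), Pow(t, 3)) = Mul(Pow(t, 3), Add(18, Mul(3, t))))
Mul(X, Function('E')(-2)) = Mul(150, Mul(3, Pow(-2, 3), Add(6, -2))) = Mul(150, Mul(3, -8, 4)) = Mul(150, -96) = -14400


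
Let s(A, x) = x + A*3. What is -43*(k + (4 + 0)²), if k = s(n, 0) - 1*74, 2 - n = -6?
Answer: 1462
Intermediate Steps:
n = 8 (n = 2 - 1*(-6) = 2 + 6 = 8)
s(A, x) = x + 3*A
k = -50 (k = (0 + 3*8) - 1*74 = (0 + 24) - 74 = 24 - 74 = -50)
-43*(k + (4 + 0)²) = -43*(-50 + (4 + 0)²) = -43*(-50 + 4²) = -43*(-50 + 16) = -43*(-34) = 1462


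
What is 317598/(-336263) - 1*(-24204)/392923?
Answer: -116652649302/132125466749 ≈ -0.88289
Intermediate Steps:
317598/(-336263) - 1*(-24204)/392923 = 317598*(-1/336263) + 24204*(1/392923) = -317598/336263 + 24204/392923 = -116652649302/132125466749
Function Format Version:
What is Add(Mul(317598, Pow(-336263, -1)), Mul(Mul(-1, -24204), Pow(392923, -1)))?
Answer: Rational(-116652649302, 132125466749) ≈ -0.88289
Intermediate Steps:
Add(Mul(317598, Pow(-336263, -1)), Mul(Mul(-1, -24204), Pow(392923, -1))) = Add(Mul(317598, Rational(-1, 336263)), Mul(24204, Rational(1, 392923))) = Add(Rational(-317598, 336263), Rational(24204, 392923)) = Rational(-116652649302, 132125466749)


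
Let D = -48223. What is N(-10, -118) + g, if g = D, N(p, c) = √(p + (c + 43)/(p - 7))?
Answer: -48223 + I*√1615/17 ≈ -48223.0 + 2.3639*I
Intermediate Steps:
N(p, c) = √(p + (43 + c)/(-7 + p))
g = -48223
N(-10, -118) + g = √((43 - 118 - 10*(-7 - 10))/(-7 - 10)) - 48223 = √((43 - 118 - 10*(-17))/(-17)) - 48223 = √(-(43 - 118 + 170)/17) - 48223 = √(-1/17*95) - 48223 = √(-95/17) - 48223 = I*√1615/17 - 48223 = -48223 + I*√1615/17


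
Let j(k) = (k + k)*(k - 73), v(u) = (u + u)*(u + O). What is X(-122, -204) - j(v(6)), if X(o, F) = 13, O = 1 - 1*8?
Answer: -2027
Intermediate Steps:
O = -7 (O = 1 - 8 = -7)
v(u) = 2*u*(-7 + u) (v(u) = (u + u)*(u - 7) = (2*u)*(-7 + u) = 2*u*(-7 + u))
j(k) = 2*k*(-73 + k) (j(k) = (2*k)*(-73 + k) = 2*k*(-73 + k))
X(-122, -204) - j(v(6)) = 13 - 2*2*6*(-7 + 6)*(-73 + 2*6*(-7 + 6)) = 13 - 2*2*6*(-1)*(-73 + 2*6*(-1)) = 13 - 2*(-12)*(-73 - 12) = 13 - 2*(-12)*(-85) = 13 - 1*2040 = 13 - 2040 = -2027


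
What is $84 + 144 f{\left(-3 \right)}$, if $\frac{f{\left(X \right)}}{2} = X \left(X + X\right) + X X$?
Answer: $7860$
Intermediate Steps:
$f{\left(X \right)} = 6 X^{2}$ ($f{\left(X \right)} = 2 \left(X \left(X + X\right) + X X\right) = 2 \left(X 2 X + X^{2}\right) = 2 \left(2 X^{2} + X^{2}\right) = 2 \cdot 3 X^{2} = 6 X^{2}$)
$84 + 144 f{\left(-3 \right)} = 84 + 144 \cdot 6 \left(-3\right)^{2} = 84 + 144 \cdot 6 \cdot 9 = 84 + 144 \cdot 54 = 84 + 7776 = 7860$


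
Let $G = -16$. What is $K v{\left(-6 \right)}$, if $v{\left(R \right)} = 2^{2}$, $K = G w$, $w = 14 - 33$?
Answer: $1216$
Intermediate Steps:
$w = -19$
$K = 304$ ($K = \left(-16\right) \left(-19\right) = 304$)
$v{\left(R \right)} = 4$
$K v{\left(-6 \right)} = 304 \cdot 4 = 1216$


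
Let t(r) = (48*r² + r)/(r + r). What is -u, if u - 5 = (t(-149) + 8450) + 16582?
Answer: -42923/2 ≈ -21462.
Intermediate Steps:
t(r) = (r + 48*r²)/(2*r) (t(r) = (r + 48*r²)/((2*r)) = (r + 48*r²)*(1/(2*r)) = (r + 48*r²)/(2*r))
u = 42923/2 (u = 5 + (((½ + 24*(-149)) + 8450) + 16582) = 5 + (((½ - 3576) + 8450) + 16582) = 5 + ((-7151/2 + 8450) + 16582) = 5 + (9749/2 + 16582) = 5 + 42913/2 = 42923/2 ≈ 21462.)
-u = -1*42923/2 = -42923/2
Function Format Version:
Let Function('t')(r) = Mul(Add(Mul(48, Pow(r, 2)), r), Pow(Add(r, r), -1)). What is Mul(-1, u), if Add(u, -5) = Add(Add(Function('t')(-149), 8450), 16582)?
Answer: Rational(-42923, 2) ≈ -21462.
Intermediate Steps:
Function('t')(r) = Mul(Rational(1, 2), Pow(r, -1), Add(r, Mul(48, Pow(r, 2)))) (Function('t')(r) = Mul(Add(r, Mul(48, Pow(r, 2))), Pow(Mul(2, r), -1)) = Mul(Add(r, Mul(48, Pow(r, 2))), Mul(Rational(1, 2), Pow(r, -1))) = Mul(Rational(1, 2), Pow(r, -1), Add(r, Mul(48, Pow(r, 2)))))
u = Rational(42923, 2) (u = Add(5, Add(Add(Add(Rational(1, 2), Mul(24, -149)), 8450), 16582)) = Add(5, Add(Add(Add(Rational(1, 2), -3576), 8450), 16582)) = Add(5, Add(Add(Rational(-7151, 2), 8450), 16582)) = Add(5, Add(Rational(9749, 2), 16582)) = Add(5, Rational(42913, 2)) = Rational(42923, 2) ≈ 21462.)
Mul(-1, u) = Mul(-1, Rational(42923, 2)) = Rational(-42923, 2)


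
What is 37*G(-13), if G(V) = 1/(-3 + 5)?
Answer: 37/2 ≈ 18.500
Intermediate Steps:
G(V) = 1/2
37*G(-13) = 37*(1/2) = 37/2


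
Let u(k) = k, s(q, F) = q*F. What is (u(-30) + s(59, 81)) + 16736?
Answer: 21485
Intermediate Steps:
s(q, F) = F*q
(u(-30) + s(59, 81)) + 16736 = (-30 + 81*59) + 16736 = (-30 + 4779) + 16736 = 4749 + 16736 = 21485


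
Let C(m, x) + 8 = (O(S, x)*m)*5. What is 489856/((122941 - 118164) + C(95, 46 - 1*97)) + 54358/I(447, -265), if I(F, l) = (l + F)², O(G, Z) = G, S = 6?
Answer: 8320071873/126185878 ≈ 65.935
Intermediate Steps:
I(F, l) = (F + l)²
C(m, x) = -8 + 30*m (C(m, x) = -8 + (6*m)*5 = -8 + 30*m)
489856/((122941 - 118164) + C(95, 46 - 1*97)) + 54358/I(447, -265) = 489856/((122941 - 118164) + (-8 + 30*95)) + 54358/((447 - 265)²) = 489856/(4777 + (-8 + 2850)) + 54358/(182²) = 489856/(4777 + 2842) + 54358/33124 = 489856/7619 + 54358*(1/33124) = 489856*(1/7619) + 27179/16562 = 489856/7619 + 27179/16562 = 8320071873/126185878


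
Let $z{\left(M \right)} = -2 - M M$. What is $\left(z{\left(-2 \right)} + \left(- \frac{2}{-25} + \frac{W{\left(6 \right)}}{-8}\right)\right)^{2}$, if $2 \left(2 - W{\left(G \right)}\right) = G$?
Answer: $\frac{1343281}{40000} \approx 33.582$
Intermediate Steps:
$z{\left(M \right)} = -2 - M^{2}$
$W{\left(G \right)} = 2 - \frac{G}{2}$
$\left(z{\left(-2 \right)} + \left(- \frac{2}{-25} + \frac{W{\left(6 \right)}}{-8}\right)\right)^{2} = \left(\left(-2 - \left(-2\right)^{2}\right) - \left(- \frac{2}{25} - \frac{2 - 3}{-8}\right)\right)^{2} = \left(\left(-2 - 4\right) - \left(- \frac{2}{25} - \left(2 - 3\right) \left(- \frac{1}{8}\right)\right)\right)^{2} = \left(\left(-2 - 4\right) + \left(\frac{2}{25} - - \frac{1}{8}\right)\right)^{2} = \left(-6 + \left(\frac{2}{25} + \frac{1}{8}\right)\right)^{2} = \left(-6 + \frac{41}{200}\right)^{2} = \left(- \frac{1159}{200}\right)^{2} = \frac{1343281}{40000}$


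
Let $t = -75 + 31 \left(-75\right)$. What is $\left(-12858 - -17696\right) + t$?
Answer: $2438$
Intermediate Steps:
$t = -2400$ ($t = -75 - 2325 = -2400$)
$\left(-12858 - -17696\right) + t = \left(-12858 - -17696\right) - 2400 = \left(-12858 + 17696\right) - 2400 = 4838 - 2400 = 2438$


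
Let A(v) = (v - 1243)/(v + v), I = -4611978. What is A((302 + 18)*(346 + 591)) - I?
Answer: 2765711265637/599680 ≈ 4.6120e+6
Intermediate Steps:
A(v) = (-1243 + v)/(2*v) (A(v) = (-1243 + v)/((2*v)) = (-1243 + v)*(1/(2*v)) = (-1243 + v)/(2*v))
A((302 + 18)*(346 + 591)) - I = (-1243 + (302 + 18)*(346 + 591))/(2*(((302 + 18)*(346 + 591)))) - 1*(-4611978) = (-1243 + 320*937)/(2*((320*937))) + 4611978 = (½)*(-1243 + 299840)/299840 + 4611978 = (½)*(1/299840)*298597 + 4611978 = 298597/599680 + 4611978 = 2765711265637/599680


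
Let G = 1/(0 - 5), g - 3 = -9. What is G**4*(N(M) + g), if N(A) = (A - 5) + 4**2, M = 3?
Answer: 8/625 ≈ 0.012800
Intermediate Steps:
g = -6 (g = 3 - 9 = -6)
G = -1/5 (G = 1/(-5) = -1/5 ≈ -0.20000)
N(A) = 11 + A (N(A) = (-5 + A) + 16 = 11 + A)
G**4*(N(M) + g) = (-1/5)**4*((11 + 3) - 6) = (14 - 6)/625 = (1/625)*8 = 8/625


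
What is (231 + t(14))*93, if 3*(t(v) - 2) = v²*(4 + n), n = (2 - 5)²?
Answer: 100657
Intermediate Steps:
n = 9 (n = (-3)² = 9)
t(v) = 2 + 13*v²/3 (t(v) = 2 + (v²*(4 + 9))/3 = 2 + (v²*13)/3 = 2 + (13*v²)/3 = 2 + 13*v²/3)
(231 + t(14))*93 = (231 + (2 + (13/3)*14²))*93 = (231 + (2 + (13/3)*196))*93 = (231 + (2 + 2548/3))*93 = (231 + 2554/3)*93 = (3247/3)*93 = 100657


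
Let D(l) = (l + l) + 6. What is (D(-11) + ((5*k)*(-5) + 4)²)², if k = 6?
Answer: 453690000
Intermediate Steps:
D(l) = 6 + 2*l (D(l) = 2*l + 6 = 6 + 2*l)
(D(-11) + ((5*k)*(-5) + 4)²)² = ((6 + 2*(-11)) + ((5*6)*(-5) + 4)²)² = ((6 - 22) + (30*(-5) + 4)²)² = (-16 + (-150 + 4)²)² = (-16 + (-146)²)² = (-16 + 21316)² = 21300² = 453690000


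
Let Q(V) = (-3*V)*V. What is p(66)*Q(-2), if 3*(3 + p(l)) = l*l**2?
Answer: -1149948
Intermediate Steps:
Q(V) = -3*V**2
p(l) = -3 + l**3/3 (p(l) = -3 + (l*l**2)/3 = -3 + l**3/3)
p(66)*Q(-2) = (-3 + (1/3)*66**3)*(-3*(-2)**2) = (-3 + (1/3)*287496)*(-3*4) = (-3 + 95832)*(-12) = 95829*(-12) = -1149948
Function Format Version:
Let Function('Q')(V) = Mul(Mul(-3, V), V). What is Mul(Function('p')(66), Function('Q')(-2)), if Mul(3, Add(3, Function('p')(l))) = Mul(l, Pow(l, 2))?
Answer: -1149948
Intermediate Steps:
Function('Q')(V) = Mul(-3, Pow(V, 2))
Function('p')(l) = Add(-3, Mul(Rational(1, 3), Pow(l, 3))) (Function('p')(l) = Add(-3, Mul(Rational(1, 3), Mul(l, Pow(l, 2)))) = Add(-3, Mul(Rational(1, 3), Pow(l, 3))))
Mul(Function('p')(66), Function('Q')(-2)) = Mul(Add(-3, Mul(Rational(1, 3), Pow(66, 3))), Mul(-3, Pow(-2, 2))) = Mul(Add(-3, Mul(Rational(1, 3), 287496)), Mul(-3, 4)) = Mul(Add(-3, 95832), -12) = Mul(95829, -12) = -1149948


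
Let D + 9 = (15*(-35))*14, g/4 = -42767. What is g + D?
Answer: -178427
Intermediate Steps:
g = -171068 (g = 4*(-42767) = -171068)
D = -7359 (D = -9 + (15*(-35))*14 = -9 - 525*14 = -9 - 7350 = -7359)
g + D = -171068 - 7359 = -178427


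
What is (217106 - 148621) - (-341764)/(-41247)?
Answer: 2824459031/41247 ≈ 68477.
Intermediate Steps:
(217106 - 148621) - (-341764)/(-41247) = 68485 - (-341764)*(-1)/41247 = 68485 - 1*341764/41247 = 68485 - 341764/41247 = 2824459031/41247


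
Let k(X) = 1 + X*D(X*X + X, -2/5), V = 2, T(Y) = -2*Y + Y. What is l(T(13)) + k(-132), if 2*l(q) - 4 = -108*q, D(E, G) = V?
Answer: 441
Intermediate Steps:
T(Y) = -Y
D(E, G) = 2
l(q) = 2 - 54*q (l(q) = 2 + (-108*q)/2 = 2 - 54*q)
k(X) = 1 + 2*X (k(X) = 1 + X*2 = 1 + 2*X)
l(T(13)) + k(-132) = (2 - (-54)*13) + (1 + 2*(-132)) = (2 - 54*(-13)) + (1 - 264) = (2 + 702) - 263 = 704 - 263 = 441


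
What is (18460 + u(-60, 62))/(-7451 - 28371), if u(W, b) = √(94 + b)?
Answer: -9230/17911 - √39/17911 ≈ -0.51567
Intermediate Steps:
(18460 + u(-60, 62))/(-7451 - 28371) = (18460 + √(94 + 62))/(-7451 - 28371) = (18460 + √156)/(-35822) = (18460 + 2*√39)*(-1/35822) = -9230/17911 - √39/17911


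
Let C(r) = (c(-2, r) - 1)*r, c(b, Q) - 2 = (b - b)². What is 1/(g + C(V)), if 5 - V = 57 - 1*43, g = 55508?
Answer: 1/55499 ≈ 1.8018e-5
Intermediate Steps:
c(b, Q) = 2 (c(b, Q) = 2 + (b - b)² = 2 + 0² = 2 + 0 = 2)
V = -9 (V = 5 - (57 - 1*43) = 5 - (57 - 43) = 5 - 1*14 = 5 - 14 = -9)
C(r) = r (C(r) = (2 - 1)*r = 1*r = r)
1/(g + C(V)) = 1/(55508 - 9) = 1/55499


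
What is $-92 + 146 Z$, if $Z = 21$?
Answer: $2974$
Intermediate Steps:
$-92 + 146 Z = -92 + 146 \cdot 21 = -92 + 3066 = 2974$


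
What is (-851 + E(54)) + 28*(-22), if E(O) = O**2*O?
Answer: 155997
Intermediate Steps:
E(O) = O**3
(-851 + E(54)) + 28*(-22) = (-851 + 54**3) + 28*(-22) = (-851 + 157464) - 616 = 156613 - 616 = 155997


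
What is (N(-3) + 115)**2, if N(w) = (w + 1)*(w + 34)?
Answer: 2809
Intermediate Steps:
N(w) = (1 + w)*(34 + w)
(N(-3) + 115)**2 = ((34 + (-3)**2 + 35*(-3)) + 115)**2 = ((34 + 9 - 105) + 115)**2 = (-62 + 115)**2 = 53**2 = 2809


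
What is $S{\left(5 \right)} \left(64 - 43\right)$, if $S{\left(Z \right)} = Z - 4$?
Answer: $21$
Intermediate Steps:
$S{\left(Z \right)} = -4 + Z$ ($S{\left(Z \right)} = Z - 4 = -4 + Z$)
$S{\left(5 \right)} \left(64 - 43\right) = \left(-4 + 5\right) \left(64 - 43\right) = 1 \cdot 21 = 21$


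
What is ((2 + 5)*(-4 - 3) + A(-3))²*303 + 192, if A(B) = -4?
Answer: 851319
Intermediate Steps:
((2 + 5)*(-4 - 3) + A(-3))²*303 + 192 = ((2 + 5)*(-4 - 3) - 4)²*303 + 192 = (7*(-7) - 4)²*303 + 192 = (-49 - 4)²*303 + 192 = (-53)²*303 + 192 = 2809*303 + 192 = 851127 + 192 = 851319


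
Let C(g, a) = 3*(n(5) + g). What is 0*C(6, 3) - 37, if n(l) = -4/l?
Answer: -37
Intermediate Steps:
C(g, a) = -12/5 + 3*g (C(g, a) = 3*(-4/5 + g) = 3*(-4*⅕ + g) = 3*(-⅘ + g) = -12/5 + 3*g)
0*C(6, 3) - 37 = 0*(-12/5 + 3*6) - 37 = 0*(-12/5 + 18) - 37 = 0*(78/5) - 37 = 0 - 37 = -37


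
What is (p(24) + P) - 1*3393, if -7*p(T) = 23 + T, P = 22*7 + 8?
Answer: -22664/7 ≈ -3237.7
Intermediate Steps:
P = 162 (P = 154 + 8 = 162)
p(T) = -23/7 - T/7 (p(T) = -(23 + T)/7 = -23/7 - T/7)
(p(24) + P) - 1*3393 = ((-23/7 - ⅐*24) + 162) - 1*3393 = ((-23/7 - 24/7) + 162) - 3393 = (-47/7 + 162) - 3393 = 1087/7 - 3393 = -22664/7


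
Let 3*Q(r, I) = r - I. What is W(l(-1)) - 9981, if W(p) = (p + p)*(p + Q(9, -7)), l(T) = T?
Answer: -29969/3 ≈ -9989.7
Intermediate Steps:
Q(r, I) = -I/3 + r/3 (Q(r, I) = (r - I)/3 = -I/3 + r/3)
W(p) = 2*p*(16/3 + p) (W(p) = (p + p)*(p + (-1/3*(-7) + (1/3)*9)) = (2*p)*(p + (7/3 + 3)) = (2*p)*(p + 16/3) = (2*p)*(16/3 + p) = 2*p*(16/3 + p))
W(l(-1)) - 9981 = (2/3)*(-1)*(16 + 3*(-1)) - 9981 = (2/3)*(-1)*(16 - 3) - 9981 = (2/3)*(-1)*13 - 9981 = -26/3 - 9981 = -29969/3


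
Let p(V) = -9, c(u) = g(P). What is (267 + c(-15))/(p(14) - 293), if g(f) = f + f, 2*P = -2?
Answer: -265/302 ≈ -0.87748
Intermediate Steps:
P = -1 (P = (1/2)*(-2) = -1)
g(f) = 2*f
c(u) = -2 (c(u) = 2*(-1) = -2)
(267 + c(-15))/(p(14) - 293) = (267 - 2)/(-9 - 293) = 265/(-302) = 265*(-1/302) = -265/302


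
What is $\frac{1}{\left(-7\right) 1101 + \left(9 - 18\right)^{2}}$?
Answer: $- \frac{1}{7626} \approx -0.00013113$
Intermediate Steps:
$\frac{1}{\left(-7\right) 1101 + \left(9 - 18\right)^{2}} = \frac{1}{-7707 + \left(-9\right)^{2}} = \frac{1}{-7707 + 81} = \frac{1}{-7626} = - \frac{1}{7626}$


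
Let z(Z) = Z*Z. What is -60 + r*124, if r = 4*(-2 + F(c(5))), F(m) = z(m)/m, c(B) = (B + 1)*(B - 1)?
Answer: 10852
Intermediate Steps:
z(Z) = Z²
c(B) = (1 + B)*(-1 + B)
F(m) = m (F(m) = m²/m = m)
r = 88 (r = 4*(-2 + (-1 + 5²)) = 4*(-2 + (-1 + 25)) = 4*(-2 + 24) = 4*22 = 88)
-60 + r*124 = -60 + 88*124 = -60 + 10912 = 10852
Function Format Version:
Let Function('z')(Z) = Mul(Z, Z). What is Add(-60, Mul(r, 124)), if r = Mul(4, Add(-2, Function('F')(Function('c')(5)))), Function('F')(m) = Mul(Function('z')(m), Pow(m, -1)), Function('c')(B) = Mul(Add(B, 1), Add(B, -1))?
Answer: 10852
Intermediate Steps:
Function('z')(Z) = Pow(Z, 2)
Function('c')(B) = Mul(Add(1, B), Add(-1, B))
Function('F')(m) = m (Function('F')(m) = Mul(Pow(m, 2), Pow(m, -1)) = m)
r = 88 (r = Mul(4, Add(-2, Add(-1, Pow(5, 2)))) = Mul(4, Add(-2, Add(-1, 25))) = Mul(4, Add(-2, 24)) = Mul(4, 22) = 88)
Add(-60, Mul(r, 124)) = Add(-60, Mul(88, 124)) = Add(-60, 10912) = 10852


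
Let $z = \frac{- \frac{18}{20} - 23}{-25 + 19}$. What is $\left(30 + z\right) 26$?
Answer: $\frac{26507}{30} \approx 883.57$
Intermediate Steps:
$z = \frac{239}{60}$ ($z = \frac{\left(-18\right) \frac{1}{20} - 23}{-6} = \left(- \frac{9}{10} - 23\right) \left(- \frac{1}{6}\right) = \left(- \frac{239}{10}\right) \left(- \frac{1}{6}\right) = \frac{239}{60} \approx 3.9833$)
$\left(30 + z\right) 26 = \left(30 + \frac{239}{60}\right) 26 = \frac{2039}{60} \cdot 26 = \frac{26507}{30}$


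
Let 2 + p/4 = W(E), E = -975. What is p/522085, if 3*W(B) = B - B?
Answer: -8/522085 ≈ -1.5323e-5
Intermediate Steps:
W(B) = 0 (W(B) = (B - B)/3 = (⅓)*0 = 0)
p = -8 (p = -8 + 4*0 = -8 + 0 = -8)
p/522085 = -8/522085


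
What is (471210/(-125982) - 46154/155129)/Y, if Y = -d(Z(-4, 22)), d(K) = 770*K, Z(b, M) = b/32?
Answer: -52608606212/1254038791005 ≈ -0.041951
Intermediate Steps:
Z(b, M) = b/32 (Z(b, M) = b*(1/32) = b/32)
Y = 385/4 (Y = -770*(1/32)*(-4) = -770*(-1)/8 = -1*(-385/4) = 385/4 ≈ 96.250)
(471210/(-125982) - 46154/155129)/Y = (471210/(-125982) - 46154/155129)/(385/4) = (471210*(-1/125982) - 46154*1/155129)*(4/385) = (-78535/20997 - 46154/155129)*(4/385) = -13152151553/3257243613*4/385 = -52608606212/1254038791005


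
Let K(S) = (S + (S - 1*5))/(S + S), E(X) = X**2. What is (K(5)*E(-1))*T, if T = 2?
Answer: 1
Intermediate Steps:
K(S) = (-5 + 2*S)/(2*S) (K(S) = (S + (S - 5))/((2*S)) = (S + (-5 + S))*(1/(2*S)) = (-5 + 2*S)*(1/(2*S)) = (-5 + 2*S)/(2*S))
(K(5)*E(-1))*T = (((-5/2 + 5)/5)*(-1)**2)*2 = (((1/5)*(5/2))*1)*2 = ((1/2)*1)*2 = (1/2)*2 = 1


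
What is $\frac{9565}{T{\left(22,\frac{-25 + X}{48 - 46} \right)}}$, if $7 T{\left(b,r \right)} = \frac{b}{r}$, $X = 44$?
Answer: $\frac{1272145}{44} \approx 28912.0$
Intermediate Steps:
$T{\left(b,r \right)} = \frac{b}{7 r}$ ($T{\left(b,r \right)} = \frac{b \frac{1}{r}}{7} = \frac{b}{7 r}$)
$\frac{9565}{T{\left(22,\frac{-25 + X}{48 - 46} \right)}} = \frac{9565}{\frac{1}{7} \cdot 22 \frac{1}{\left(-25 + 44\right) \frac{1}{48 - 46}}} = \frac{9565}{\frac{1}{7} \cdot 22 \frac{1}{19 \cdot \frac{1}{2}}} = \frac{9565}{\frac{1}{7} \cdot 22 \frac{1}{\frac{19}{2}}} = \frac{9565}{\frac{1}{7} \cdot 22 \cdot \frac{2}{19}} = \frac{9565}{\frac{44}{133}} = 9565 \cdot \frac{133}{44} = \frac{1272145}{44}$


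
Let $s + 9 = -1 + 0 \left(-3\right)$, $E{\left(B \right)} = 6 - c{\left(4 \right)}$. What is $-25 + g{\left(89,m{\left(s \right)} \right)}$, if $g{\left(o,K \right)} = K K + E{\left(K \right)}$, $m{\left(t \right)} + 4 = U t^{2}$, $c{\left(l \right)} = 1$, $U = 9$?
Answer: $802796$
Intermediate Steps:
$E{\left(B \right)} = 5$ ($E{\left(B \right)} = 6 - 1 = 5$)
$s = -10$ ($s = -9 + \left(-1 + 0 \left(-3\right)\right) = -9 + \left(-1 + 0\right) = -9 - 1 = -10$)
$m{\left(t \right)} = -4 + 9 t^{2}$
$g{\left(o,K \right)} = 5 + K^{2}$ ($g{\left(o,K \right)} = K K + 5 = K^{2} + 5 = 5 + K^{2}$)
$-25 + g{\left(89,m{\left(s \right)} \right)} = -25 + \left(5 + \left(-4 + 9 \left(-10\right)^{2}\right)^{2}\right) = -25 + \left(5 + \left(-4 + 9 \cdot 100\right)^{2}\right) = -25 + \left(5 + \left(-4 + 900\right)^{2}\right) = -25 + \left(5 + 896^{2}\right) = -25 + \left(5 + 802816\right) = -25 + 802821 = 802796$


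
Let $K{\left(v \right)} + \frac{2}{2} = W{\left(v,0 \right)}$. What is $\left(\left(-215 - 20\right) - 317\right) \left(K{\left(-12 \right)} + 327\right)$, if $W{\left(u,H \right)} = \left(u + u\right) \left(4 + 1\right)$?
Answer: $-113712$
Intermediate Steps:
$W{\left(u,H \right)} = 10 u$ ($W{\left(u,H \right)} = 2 u 5 = 10 u$)
$K{\left(v \right)} = -1 + 10 v$
$\left(\left(-215 - 20\right) - 317\right) \left(K{\left(-12 \right)} + 327\right) = \left(\left(-215 - 20\right) - 317\right) \left(\left(-1 + 10 \left(-12\right)\right) + 327\right) = \left(\left(-215 - 20\right) - 317\right) \left(\left(-1 - 120\right) + 327\right) = \left(-235 - 317\right) \left(-121 + 327\right) = \left(-552\right) 206 = -113712$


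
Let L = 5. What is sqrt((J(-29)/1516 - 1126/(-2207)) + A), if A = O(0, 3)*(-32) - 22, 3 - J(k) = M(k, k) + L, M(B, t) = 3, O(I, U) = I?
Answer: I*sqrt(60150910270999)/1672906 ≈ 4.6361*I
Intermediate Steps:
J(k) = -5 (J(k) = 3 - (3 + 5) = 3 - 1*8 = 3 - 8 = -5)
A = -22 (A = 0*(-32) - 22 = 0 - 22 = -22)
sqrt((J(-29)/1516 - 1126/(-2207)) + A) = sqrt((-5/1516 - 1126/(-2207)) - 22) = sqrt((-5*1/1516 - 1126*(-1/2207)) - 22) = sqrt((-5/1516 + 1126/2207) - 22) = sqrt(1695981/3345812 - 22) = sqrt(-71911883/3345812) = I*sqrt(60150910270999)/1672906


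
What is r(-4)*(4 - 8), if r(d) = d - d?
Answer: 0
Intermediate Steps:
r(d) = 0
r(-4)*(4 - 8) = 0*(4 - 8) = 0*(-4) = 0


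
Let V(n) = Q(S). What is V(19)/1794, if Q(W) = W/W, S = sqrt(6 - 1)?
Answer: 1/1794 ≈ 0.00055741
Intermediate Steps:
S = sqrt(5) ≈ 2.2361
Q(W) = 1
V(n) = 1
V(19)/1794 = 1/1794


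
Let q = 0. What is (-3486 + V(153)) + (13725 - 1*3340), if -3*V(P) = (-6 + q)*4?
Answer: 6907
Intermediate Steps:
V(P) = 8 (V(P) = -(-6 + 0)*4/3 = -(-2)*4 = -⅓*(-24) = 8)
(-3486 + V(153)) + (13725 - 1*3340) = (-3486 + 8) + (13725 - 1*3340) = -3478 + (13725 - 3340) = -3478 + 10385 = 6907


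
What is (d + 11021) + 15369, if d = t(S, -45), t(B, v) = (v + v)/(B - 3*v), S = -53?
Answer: 1081945/41 ≈ 26389.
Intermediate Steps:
t(B, v) = 2*v/(B - 3*v) (t(B, v) = (2*v)/(B - 3*v) = 2*v/(B - 3*v))
d = -45/41 (d = 2*(-45)/(-53 - 3*(-45)) = 2*(-45)/(-53 + 135) = 2*(-45)/82 = 2*(-45)*(1/82) = -45/41 ≈ -1.0976)
(d + 11021) + 15369 = (-45/41 + 11021) + 15369 = 451816/41 + 15369 = 1081945/41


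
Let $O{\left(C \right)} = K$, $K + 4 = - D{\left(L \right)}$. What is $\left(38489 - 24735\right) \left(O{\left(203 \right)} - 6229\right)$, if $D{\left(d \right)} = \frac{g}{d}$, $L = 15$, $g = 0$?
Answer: $-85728682$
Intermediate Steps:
$D{\left(d \right)} = 0$ ($D{\left(d \right)} = \frac{0}{d} = 0$)
$K = -4$ ($K = -4 - 0 = -4 + 0 = -4$)
$O{\left(C \right)} = -4$
$\left(38489 - 24735\right) \left(O{\left(203 \right)} - 6229\right) = \left(38489 - 24735\right) \left(-4 - 6229\right) = 13754 \left(-6233\right) = -85728682$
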